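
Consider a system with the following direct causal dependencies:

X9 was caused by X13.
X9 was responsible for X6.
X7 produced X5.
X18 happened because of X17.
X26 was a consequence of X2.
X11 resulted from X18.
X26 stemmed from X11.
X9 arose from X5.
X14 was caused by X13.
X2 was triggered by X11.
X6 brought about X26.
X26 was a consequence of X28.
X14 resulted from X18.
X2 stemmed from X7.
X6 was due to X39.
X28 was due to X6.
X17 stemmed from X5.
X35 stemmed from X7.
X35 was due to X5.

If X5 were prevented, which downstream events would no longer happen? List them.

X11, X17, X18

Downstream of X5: X17, X18, X14, X9, X35, X11, X2, X6, X28, X26.
Of those, still caused via another path: X14, X9, X35, X2, X6, X28, X26.
The remainder have no surviving cause.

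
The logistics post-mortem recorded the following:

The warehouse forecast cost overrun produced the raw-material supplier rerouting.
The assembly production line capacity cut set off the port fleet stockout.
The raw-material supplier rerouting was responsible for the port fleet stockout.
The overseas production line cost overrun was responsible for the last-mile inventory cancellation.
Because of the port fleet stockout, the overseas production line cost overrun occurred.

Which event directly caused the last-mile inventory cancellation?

the overseas production line cost overrun

Upstream contributors include the warehouse forecast cost overrun, the raw-material supplier rerouting, the port fleet stockout, the assembly production line capacity cut, but only the overseas production line cost overrun feeds directly into the last-mile inventory cancellation.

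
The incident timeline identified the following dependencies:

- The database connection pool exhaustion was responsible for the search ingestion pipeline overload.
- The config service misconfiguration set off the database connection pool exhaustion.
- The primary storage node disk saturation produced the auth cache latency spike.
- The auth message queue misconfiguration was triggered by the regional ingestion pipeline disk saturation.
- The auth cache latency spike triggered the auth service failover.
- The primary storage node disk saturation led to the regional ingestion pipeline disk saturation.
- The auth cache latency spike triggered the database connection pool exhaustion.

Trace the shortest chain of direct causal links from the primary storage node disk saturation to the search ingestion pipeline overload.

the primary storage node disk saturation → the auth cache latency spike
the auth cache latency spike → the database connection pool exhaustion
the database connection pool exhaustion → the search ingestion pipeline overload
Length: 3 steps.

the primary storage node disk saturation → the auth cache latency spike → the database connection pool exhaustion → the search ingestion pipeline overload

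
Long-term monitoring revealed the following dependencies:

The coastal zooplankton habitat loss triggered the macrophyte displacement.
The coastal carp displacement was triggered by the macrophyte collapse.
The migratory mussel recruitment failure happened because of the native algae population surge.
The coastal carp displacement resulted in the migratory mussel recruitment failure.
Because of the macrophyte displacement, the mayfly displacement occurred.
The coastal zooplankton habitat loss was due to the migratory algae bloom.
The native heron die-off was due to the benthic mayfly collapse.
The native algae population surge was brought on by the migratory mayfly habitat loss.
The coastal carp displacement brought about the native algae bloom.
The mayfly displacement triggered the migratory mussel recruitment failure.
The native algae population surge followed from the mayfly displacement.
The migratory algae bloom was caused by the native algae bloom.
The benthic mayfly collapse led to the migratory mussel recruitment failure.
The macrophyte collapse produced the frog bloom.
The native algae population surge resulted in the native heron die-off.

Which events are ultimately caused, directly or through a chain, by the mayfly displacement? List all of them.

the migratory mussel recruitment failure, the native algae population surge, the native heron die-off

Direct effects: the native algae population surge, the migratory mussel recruitment failure.
2 steps out: the native heron die-off.
Not reachable from it: the macrophyte collapse, the frog bloom, the coastal carp displacement, the native algae bloom, the migratory algae bloom, the benthic mayfly collapse, the coastal zooplankton habitat loss, the macrophyte displacement, the migratory mayfly habitat loss.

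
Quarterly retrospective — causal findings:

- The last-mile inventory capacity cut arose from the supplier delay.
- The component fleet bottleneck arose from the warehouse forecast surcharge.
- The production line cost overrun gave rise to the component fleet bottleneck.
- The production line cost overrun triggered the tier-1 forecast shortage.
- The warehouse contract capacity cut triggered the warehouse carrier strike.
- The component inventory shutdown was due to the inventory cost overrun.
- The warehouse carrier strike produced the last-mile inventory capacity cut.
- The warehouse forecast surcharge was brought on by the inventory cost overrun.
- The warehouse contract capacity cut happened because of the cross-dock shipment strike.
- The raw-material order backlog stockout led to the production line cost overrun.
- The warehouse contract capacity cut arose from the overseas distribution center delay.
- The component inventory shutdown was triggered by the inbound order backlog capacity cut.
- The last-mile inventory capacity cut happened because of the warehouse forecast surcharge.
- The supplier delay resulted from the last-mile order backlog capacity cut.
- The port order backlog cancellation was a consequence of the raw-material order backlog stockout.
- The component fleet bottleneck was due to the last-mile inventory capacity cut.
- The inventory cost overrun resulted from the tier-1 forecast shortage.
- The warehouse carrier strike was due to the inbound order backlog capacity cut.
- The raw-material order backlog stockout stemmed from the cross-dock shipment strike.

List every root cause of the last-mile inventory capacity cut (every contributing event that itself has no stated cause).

Tracing upstream from the last-mile inventory capacity cut: the last-mile inventory capacity cut ← the warehouse carrier strike ← the warehouse contract capacity cut ← the cross-dock shipment strike.
A separate upstream branch: the last-mile inventory capacity cut ← the warehouse carrier strike ← the inbound order backlog capacity cut.
A separate upstream branch: the last-mile inventory capacity cut ← the warehouse carrier strike ← the warehouse contract capacity cut ← the overseas distribution center delay.
A separate upstream branch: the last-mile inventory capacity cut ← the supplier delay ← the last-mile order backlog capacity cut.
Each of those chain origins has no stated cause.

the cross-dock shipment strike, the inbound order backlog capacity cut, the last-mile order backlog capacity cut, the overseas distribution center delay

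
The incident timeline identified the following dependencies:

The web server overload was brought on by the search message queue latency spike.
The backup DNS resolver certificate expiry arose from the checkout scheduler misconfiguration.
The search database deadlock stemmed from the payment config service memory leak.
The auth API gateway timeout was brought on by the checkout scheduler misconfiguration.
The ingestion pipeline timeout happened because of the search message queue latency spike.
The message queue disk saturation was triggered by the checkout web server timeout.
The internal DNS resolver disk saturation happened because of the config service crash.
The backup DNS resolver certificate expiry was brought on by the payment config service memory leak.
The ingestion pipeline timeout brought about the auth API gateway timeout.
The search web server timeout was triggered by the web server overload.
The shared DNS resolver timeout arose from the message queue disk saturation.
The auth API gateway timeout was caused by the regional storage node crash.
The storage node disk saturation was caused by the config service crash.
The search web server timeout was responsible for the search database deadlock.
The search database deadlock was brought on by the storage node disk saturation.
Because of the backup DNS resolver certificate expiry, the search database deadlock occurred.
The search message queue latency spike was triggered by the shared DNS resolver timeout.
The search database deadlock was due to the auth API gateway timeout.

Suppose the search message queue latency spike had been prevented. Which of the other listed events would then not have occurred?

Downstream of the search message queue latency spike: the web server overload, the search web server timeout, the ingestion pipeline timeout, the auth API gateway timeout, the search database deadlock.
Of those, still caused via another path: the auth API gateway timeout, the search database deadlock.
The remainder have no surviving cause.

the ingestion pipeline timeout, the search web server timeout, the web server overload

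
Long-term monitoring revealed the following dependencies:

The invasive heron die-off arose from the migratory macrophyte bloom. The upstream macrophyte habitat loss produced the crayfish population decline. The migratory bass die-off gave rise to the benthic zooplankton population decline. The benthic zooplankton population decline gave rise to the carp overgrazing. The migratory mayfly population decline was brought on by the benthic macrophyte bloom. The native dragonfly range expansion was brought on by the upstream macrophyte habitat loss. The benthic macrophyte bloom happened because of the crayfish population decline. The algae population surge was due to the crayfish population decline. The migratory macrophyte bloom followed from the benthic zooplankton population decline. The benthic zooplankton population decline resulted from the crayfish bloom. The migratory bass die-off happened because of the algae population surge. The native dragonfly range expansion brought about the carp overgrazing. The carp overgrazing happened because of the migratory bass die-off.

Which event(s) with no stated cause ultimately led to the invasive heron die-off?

the crayfish bloom, the upstream macrophyte habitat loss

Tracing upstream from the invasive heron die-off: the invasive heron die-off ← the migratory macrophyte bloom ← the benthic zooplankton population decline ← the migratory bass die-off ← the algae population surge ← the crayfish population decline ← the upstream macrophyte habitat loss.
A separate upstream branch: the invasive heron die-off ← the migratory macrophyte bloom ← the benthic zooplankton population decline ← the crayfish bloom.
Each of those chain origins has no stated cause.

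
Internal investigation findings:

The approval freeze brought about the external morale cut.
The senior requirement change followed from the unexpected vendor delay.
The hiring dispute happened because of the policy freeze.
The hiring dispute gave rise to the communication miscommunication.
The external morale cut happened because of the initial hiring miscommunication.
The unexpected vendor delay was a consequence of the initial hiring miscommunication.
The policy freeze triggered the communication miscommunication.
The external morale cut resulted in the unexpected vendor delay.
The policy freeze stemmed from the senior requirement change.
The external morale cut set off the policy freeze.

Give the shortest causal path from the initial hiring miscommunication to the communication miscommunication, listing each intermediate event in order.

the initial hiring miscommunication → the external morale cut
the external morale cut → the policy freeze
the policy freeze → the communication miscommunication
Length: 3 steps.

the initial hiring miscommunication → the external morale cut → the policy freeze → the communication miscommunication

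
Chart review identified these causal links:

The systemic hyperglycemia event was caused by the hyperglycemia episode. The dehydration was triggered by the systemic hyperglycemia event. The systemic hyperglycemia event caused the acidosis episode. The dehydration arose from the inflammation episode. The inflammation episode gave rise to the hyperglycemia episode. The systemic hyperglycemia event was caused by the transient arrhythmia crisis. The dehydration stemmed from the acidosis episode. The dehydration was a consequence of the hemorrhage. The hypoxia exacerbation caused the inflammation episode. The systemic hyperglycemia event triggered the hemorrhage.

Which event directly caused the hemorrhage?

Upstream contributors include the hypoxia exacerbation, the transient arrhythmia crisis, the inflammation episode, the hyperglycemia episode, but only the systemic hyperglycemia event feeds directly into the hemorrhage.

the systemic hyperglycemia event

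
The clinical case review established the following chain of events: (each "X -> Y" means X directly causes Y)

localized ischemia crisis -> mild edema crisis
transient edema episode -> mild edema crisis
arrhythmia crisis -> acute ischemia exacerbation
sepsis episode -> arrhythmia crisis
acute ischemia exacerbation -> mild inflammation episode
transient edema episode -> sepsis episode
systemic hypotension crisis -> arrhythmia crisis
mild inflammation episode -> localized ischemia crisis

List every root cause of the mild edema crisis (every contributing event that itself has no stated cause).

Tracing upstream from the mild edema crisis: the mild edema crisis ← the transient edema episode.
A separate upstream branch: the mild edema crisis ← the localized ischemia crisis ← the mild inflammation episode ← the acute ischemia exacerbation ← the arrhythmia crisis ← the systemic hypotension crisis.
Each of those chain origins has no stated cause.

the systemic hypotension crisis, the transient edema episode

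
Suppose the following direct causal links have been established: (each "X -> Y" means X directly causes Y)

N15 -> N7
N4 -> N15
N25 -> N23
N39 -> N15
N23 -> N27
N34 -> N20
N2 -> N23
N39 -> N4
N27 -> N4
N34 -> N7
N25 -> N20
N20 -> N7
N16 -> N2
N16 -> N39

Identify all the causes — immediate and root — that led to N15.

Immediate causes of N15: N39, N4.
Further upstream: N16, N2, N25, N23, N27.

N16, N2, N23, N25, N27, N39, N4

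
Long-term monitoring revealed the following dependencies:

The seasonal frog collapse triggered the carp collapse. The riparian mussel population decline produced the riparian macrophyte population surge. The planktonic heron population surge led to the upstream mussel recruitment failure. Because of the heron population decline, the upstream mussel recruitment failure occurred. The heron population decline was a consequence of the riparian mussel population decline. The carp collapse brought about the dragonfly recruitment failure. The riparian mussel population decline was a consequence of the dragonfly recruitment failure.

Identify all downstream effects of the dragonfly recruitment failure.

Direct effects: the riparian mussel population decline.
2 steps out: the riparian macrophyte population surge, the heron population decline.
3 steps out: the upstream mussel recruitment failure.
Not reachable from it: the seasonal frog collapse, the carp collapse, the planktonic heron population surge.

the heron population decline, the riparian macrophyte population surge, the riparian mussel population decline, the upstream mussel recruitment failure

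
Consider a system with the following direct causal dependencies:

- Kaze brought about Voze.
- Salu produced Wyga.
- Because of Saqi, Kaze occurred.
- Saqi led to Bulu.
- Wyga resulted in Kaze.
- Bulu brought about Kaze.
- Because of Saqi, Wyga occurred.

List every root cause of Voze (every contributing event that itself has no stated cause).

Salu, Saqi

Tracing upstream from Voze: Voze ← Kaze ← Saqi.
A separate upstream branch: Voze ← Kaze ← Wyga ← Salu.
Each of those chain origins has no stated cause.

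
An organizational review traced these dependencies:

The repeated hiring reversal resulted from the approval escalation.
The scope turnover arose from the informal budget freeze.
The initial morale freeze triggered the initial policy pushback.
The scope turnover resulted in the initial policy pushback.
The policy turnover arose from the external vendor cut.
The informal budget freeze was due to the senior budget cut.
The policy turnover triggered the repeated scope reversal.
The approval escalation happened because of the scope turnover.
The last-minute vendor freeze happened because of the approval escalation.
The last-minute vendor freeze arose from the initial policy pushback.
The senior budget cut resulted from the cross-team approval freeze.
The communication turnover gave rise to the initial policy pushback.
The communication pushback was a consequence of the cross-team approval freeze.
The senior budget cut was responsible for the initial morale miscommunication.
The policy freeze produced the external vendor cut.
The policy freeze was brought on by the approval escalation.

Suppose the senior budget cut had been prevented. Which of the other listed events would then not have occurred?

the approval escalation, the external vendor cut, the informal budget freeze, the initial morale miscommunication, the policy freeze, the policy turnover, the repeated hiring reversal, the repeated scope reversal, the scope turnover

Downstream of the senior budget cut: the informal budget freeze, the scope turnover, the approval escalation, the repeated hiring reversal, the policy freeze, the initial morale miscommunication, the external vendor cut, the policy turnover, the repeated scope reversal, the initial policy pushback, the last-minute vendor freeze.
Of those, still caused via another path: the initial policy pushback, the last-minute vendor freeze.
The remainder have no surviving cause.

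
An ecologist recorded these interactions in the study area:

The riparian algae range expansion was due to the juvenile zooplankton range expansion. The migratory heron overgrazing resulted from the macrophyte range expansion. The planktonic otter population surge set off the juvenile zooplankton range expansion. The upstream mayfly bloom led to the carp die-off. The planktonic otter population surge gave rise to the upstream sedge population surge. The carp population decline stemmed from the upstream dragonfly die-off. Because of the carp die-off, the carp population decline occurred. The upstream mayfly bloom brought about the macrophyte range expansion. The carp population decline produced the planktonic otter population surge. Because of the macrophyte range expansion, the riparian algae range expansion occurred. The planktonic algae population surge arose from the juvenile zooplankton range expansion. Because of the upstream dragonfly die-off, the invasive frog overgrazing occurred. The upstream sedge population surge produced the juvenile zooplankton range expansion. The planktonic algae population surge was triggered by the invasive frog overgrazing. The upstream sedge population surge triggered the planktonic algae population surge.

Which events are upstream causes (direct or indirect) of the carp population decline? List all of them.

the carp die-off, the upstream dragonfly die-off, the upstream mayfly bloom

Immediate causes of the carp population decline: the upstream dragonfly die-off, the carp die-off.
Further upstream: the upstream mayfly bloom.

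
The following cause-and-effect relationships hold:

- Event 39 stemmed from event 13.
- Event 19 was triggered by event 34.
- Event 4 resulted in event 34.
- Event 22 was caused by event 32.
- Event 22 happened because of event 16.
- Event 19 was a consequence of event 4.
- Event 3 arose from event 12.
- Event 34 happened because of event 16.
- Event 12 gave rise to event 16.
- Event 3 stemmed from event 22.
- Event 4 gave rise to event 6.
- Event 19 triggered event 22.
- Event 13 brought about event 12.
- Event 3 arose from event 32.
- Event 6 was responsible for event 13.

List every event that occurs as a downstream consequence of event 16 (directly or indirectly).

event 19, event 22, event 3, event 34

Direct effects: event 34, event 22.
2 steps out: event 19, event 3.
Not reachable from it: event 4, event 6, event 13, event 39, event 12, event 32.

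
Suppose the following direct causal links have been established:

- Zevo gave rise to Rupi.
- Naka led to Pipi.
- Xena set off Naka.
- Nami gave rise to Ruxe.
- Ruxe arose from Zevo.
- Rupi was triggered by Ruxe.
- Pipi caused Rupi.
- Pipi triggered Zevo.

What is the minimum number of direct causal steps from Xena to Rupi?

Shortest chain: Xena → Naka → Pipi → Rupi.

3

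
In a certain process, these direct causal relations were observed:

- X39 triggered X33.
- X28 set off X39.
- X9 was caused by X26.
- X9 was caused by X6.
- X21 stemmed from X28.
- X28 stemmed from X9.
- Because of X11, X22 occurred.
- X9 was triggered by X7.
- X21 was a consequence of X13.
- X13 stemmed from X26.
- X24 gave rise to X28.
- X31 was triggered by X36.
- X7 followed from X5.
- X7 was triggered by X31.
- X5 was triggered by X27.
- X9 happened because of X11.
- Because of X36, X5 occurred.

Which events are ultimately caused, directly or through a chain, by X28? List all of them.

X21, X33, X39

Direct effects: X39, X21.
2 steps out: X33.
Not reachable from it: X26, X36, X11, X6, X31, X27, X13, X24, X5, X7, X9, X22.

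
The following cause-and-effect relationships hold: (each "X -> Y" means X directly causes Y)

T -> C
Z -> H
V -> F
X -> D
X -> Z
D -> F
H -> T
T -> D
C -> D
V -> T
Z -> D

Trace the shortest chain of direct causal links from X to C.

X → Z → H → T → C

X → Z
Z → H
H → T
T → C
Length: 4 steps.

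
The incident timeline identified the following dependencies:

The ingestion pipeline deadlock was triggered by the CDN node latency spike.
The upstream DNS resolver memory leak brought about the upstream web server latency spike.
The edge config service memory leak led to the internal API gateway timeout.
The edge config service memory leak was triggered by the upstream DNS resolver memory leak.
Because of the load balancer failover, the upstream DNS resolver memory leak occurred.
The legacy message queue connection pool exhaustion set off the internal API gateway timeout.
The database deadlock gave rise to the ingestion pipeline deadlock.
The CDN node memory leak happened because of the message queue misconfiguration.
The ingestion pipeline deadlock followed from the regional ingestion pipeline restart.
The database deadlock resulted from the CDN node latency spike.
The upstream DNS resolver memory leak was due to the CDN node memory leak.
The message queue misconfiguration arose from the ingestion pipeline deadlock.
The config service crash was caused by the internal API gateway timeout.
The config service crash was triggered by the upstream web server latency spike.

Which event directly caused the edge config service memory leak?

Upstream contributors include the CDN node latency spike, the load balancer failover, the database deadlock, the regional ingestion pipeline restart, the ingestion pipeline deadlock, the message queue misconfiguration, the CDN node memory leak, but only the upstream DNS resolver memory leak feeds directly into the edge config service memory leak.

the upstream DNS resolver memory leak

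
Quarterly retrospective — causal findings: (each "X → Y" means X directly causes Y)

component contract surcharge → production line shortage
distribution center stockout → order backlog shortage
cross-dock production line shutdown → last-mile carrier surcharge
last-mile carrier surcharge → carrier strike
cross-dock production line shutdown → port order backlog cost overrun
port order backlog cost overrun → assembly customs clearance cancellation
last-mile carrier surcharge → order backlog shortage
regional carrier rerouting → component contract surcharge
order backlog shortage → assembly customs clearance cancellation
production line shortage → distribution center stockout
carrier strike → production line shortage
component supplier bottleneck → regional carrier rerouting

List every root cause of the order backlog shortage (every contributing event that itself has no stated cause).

the component supplier bottleneck, the cross-dock production line shutdown

Tracing upstream from the order backlog shortage: the order backlog shortage ← the last-mile carrier surcharge ← the cross-dock production line shutdown.
A separate upstream branch: the order backlog shortage ← the distribution center stockout ← the production line shortage ← the component contract surcharge ← the regional carrier rerouting ← the component supplier bottleneck.
Each of those chain origins has no stated cause.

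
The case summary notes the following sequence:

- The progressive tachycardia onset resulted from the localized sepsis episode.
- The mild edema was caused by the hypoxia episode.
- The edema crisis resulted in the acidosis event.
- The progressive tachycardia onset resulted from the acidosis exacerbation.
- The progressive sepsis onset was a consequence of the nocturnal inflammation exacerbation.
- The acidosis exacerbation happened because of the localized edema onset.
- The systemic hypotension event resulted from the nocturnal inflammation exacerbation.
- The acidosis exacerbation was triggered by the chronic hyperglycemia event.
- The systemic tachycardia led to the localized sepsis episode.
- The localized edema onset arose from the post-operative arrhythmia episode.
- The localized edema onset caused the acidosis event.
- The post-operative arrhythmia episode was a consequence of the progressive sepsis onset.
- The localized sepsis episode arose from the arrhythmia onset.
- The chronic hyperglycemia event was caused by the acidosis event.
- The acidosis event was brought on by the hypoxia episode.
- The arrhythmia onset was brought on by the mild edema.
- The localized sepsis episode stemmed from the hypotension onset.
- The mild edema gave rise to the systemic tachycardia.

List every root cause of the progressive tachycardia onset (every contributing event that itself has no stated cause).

the edema crisis, the hypotension onset, the hypoxia episode, the nocturnal inflammation exacerbation

Tracing upstream from the progressive tachycardia onset: the progressive tachycardia onset ← the acidosis exacerbation ← the chronic hyperglycemia event ← the acidosis event ← the edema crisis.
A separate upstream branch: the progressive tachycardia onset ← the localized sepsis episode ← the arrhythmia onset ← the mild edema ← the hypoxia episode.
A separate upstream branch: the progressive tachycardia onset ← the acidosis exacerbation ← the localized edema onset ← the post-operative arrhythmia episode ← the progressive sepsis onset ← the nocturnal inflammation exacerbation.
A separate upstream branch: the progressive tachycardia onset ← the localized sepsis episode ← the hypotension onset.
Each of those chain origins has no stated cause.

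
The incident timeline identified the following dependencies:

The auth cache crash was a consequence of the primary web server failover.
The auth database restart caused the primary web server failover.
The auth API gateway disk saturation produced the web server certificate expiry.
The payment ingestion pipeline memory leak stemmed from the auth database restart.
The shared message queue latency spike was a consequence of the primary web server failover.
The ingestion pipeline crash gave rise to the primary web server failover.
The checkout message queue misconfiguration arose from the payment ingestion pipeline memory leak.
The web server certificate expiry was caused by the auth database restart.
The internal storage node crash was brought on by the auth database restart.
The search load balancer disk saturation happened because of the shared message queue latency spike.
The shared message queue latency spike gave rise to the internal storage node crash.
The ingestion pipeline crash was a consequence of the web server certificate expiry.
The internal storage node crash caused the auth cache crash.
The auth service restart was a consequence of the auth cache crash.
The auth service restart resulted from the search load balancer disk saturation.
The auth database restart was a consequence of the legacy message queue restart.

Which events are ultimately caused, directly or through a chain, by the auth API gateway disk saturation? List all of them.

the auth cache crash, the auth service restart, the ingestion pipeline crash, the internal storage node crash, the primary web server failover, the search load balancer disk saturation, the shared message queue latency spike, the web server certificate expiry

Direct effects: the web server certificate expiry.
2 steps out: the ingestion pipeline crash.
3 steps out: the primary web server failover.
4 steps out: the shared message queue latency spike, the auth cache crash.
5 steps out: the internal storage node crash, the search load balancer disk saturation, the auth service restart.
Not reachable from it: the legacy message queue restart, the auth database restart, the payment ingestion pipeline memory leak, the checkout message queue misconfiguration.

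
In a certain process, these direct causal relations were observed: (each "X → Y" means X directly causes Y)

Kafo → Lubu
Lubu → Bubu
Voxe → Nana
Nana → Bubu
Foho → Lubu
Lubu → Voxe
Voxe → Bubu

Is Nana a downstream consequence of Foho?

There is a causal chain: Foho → Lubu → Voxe → Nana.

Yes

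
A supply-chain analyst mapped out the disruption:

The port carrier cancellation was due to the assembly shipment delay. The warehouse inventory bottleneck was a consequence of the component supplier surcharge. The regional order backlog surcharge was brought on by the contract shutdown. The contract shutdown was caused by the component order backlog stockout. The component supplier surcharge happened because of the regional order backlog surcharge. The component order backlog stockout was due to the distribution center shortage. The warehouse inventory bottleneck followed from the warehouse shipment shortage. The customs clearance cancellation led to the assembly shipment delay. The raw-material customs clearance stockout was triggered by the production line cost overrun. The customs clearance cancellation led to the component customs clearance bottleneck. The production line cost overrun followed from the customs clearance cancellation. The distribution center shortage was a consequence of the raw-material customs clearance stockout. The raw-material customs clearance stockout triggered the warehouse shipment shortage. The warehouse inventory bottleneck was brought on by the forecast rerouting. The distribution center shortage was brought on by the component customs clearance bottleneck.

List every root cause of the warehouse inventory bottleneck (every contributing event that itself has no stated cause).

the customs clearance cancellation, the forecast rerouting

Tracing upstream from the warehouse inventory bottleneck: the warehouse inventory bottleneck ← the warehouse shipment shortage ← the raw-material customs clearance stockout ← the production line cost overrun ← the customs clearance cancellation.
A separate upstream branch: the warehouse inventory bottleneck ← the forecast rerouting.
Each of those chain origins has no stated cause.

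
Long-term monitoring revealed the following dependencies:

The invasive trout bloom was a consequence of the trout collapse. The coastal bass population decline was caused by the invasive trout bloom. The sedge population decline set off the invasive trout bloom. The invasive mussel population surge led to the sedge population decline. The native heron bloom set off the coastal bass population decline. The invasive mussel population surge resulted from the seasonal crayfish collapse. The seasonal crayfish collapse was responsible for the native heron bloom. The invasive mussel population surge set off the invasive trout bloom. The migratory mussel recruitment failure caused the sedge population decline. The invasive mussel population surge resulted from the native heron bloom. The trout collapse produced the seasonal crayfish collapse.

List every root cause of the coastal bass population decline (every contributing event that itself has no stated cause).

the migratory mussel recruitment failure, the trout collapse

Tracing upstream from the coastal bass population decline: the coastal bass population decline ← the invasive trout bloom ← the trout collapse.
A separate upstream branch: the coastal bass population decline ← the invasive trout bloom ← the sedge population decline ← the migratory mussel recruitment failure.
Each of those chain origins has no stated cause.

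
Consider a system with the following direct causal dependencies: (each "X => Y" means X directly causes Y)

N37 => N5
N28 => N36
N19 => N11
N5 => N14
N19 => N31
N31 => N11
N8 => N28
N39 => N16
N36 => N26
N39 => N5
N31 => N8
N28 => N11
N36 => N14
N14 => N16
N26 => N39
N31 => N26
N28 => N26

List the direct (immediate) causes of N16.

N14, N39

Upstream contributors include N19, N31, N8, N28, N37, N36, N26, N5, but only N14, N39 feed directly into N16.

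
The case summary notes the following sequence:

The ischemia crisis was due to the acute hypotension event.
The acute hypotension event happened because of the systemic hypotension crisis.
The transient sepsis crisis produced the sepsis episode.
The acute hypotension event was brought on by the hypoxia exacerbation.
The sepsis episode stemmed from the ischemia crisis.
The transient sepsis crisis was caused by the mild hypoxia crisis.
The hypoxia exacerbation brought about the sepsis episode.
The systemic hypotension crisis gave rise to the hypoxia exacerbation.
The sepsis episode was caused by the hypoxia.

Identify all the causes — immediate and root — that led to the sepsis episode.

the acute hypotension event, the hypoxia, the hypoxia exacerbation, the ischemia crisis, the mild hypoxia crisis, the systemic hypotension crisis, the transient sepsis crisis

Immediate causes of the sepsis episode: the hypoxia exacerbation, the ischemia crisis, the hypoxia, the transient sepsis crisis.
Further upstream: the systemic hypotension crisis, the acute hypotension event, the mild hypoxia crisis.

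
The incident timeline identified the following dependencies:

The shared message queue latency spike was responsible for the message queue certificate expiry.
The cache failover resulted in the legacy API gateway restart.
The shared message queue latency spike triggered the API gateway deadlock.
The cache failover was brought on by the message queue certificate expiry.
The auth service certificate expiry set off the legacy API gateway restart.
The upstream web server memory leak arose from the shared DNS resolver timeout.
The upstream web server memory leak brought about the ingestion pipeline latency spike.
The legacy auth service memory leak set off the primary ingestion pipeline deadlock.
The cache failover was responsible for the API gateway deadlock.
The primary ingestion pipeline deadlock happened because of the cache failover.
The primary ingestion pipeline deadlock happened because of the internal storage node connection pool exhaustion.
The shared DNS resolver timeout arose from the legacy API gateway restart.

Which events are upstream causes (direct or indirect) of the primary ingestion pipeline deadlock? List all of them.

Immediate causes of the primary ingestion pipeline deadlock: the cache failover, the legacy auth service memory leak, the internal storage node connection pool exhaustion.
Further upstream: the shared message queue latency spike, the message queue certificate expiry.

the cache failover, the internal storage node connection pool exhaustion, the legacy auth service memory leak, the message queue certificate expiry, the shared message queue latency spike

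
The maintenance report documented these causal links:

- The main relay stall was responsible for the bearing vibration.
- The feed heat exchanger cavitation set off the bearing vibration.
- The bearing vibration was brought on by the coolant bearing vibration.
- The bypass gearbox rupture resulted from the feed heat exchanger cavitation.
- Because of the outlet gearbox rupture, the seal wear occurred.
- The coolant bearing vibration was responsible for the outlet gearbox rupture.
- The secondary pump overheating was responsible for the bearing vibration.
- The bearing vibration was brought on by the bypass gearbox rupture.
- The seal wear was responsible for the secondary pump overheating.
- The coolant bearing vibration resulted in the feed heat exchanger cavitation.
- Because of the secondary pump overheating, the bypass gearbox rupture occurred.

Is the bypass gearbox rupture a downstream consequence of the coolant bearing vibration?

Yes

There is a causal chain: the coolant bearing vibration → the feed heat exchanger cavitation → the bypass gearbox rupture.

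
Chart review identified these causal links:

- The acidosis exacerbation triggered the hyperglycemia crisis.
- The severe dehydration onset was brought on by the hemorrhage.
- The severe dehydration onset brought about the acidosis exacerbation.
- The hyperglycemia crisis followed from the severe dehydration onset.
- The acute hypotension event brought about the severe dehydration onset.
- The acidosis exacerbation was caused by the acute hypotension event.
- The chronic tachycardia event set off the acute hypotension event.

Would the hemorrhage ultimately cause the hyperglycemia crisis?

There is a causal chain: the hemorrhage → the severe dehydration onset → the hyperglycemia crisis.

Yes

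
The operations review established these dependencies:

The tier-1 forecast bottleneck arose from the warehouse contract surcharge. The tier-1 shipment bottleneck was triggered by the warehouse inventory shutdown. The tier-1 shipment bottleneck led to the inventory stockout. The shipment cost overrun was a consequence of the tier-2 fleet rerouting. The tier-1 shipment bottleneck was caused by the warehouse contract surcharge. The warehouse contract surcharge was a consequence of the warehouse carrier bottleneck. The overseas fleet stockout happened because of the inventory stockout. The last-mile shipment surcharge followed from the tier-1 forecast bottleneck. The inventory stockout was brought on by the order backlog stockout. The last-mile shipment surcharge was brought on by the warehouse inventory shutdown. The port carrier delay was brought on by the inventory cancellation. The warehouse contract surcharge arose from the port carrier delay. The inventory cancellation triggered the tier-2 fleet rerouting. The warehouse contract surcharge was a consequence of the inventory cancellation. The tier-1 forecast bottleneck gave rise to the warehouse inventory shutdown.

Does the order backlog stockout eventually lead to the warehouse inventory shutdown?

The order backlog stockout leads to the inventory stockout, the overseas fleet stockout; the warehouse inventory shutdown is not among them.

No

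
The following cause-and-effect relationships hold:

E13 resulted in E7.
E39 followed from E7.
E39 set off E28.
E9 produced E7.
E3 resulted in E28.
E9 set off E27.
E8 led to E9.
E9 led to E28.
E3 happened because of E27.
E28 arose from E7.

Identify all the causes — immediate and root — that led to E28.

E13, E27, E3, E39, E7, E8, E9

Immediate causes of E28: E9, E3, E7, E39.
Further upstream: E8, E27, E13.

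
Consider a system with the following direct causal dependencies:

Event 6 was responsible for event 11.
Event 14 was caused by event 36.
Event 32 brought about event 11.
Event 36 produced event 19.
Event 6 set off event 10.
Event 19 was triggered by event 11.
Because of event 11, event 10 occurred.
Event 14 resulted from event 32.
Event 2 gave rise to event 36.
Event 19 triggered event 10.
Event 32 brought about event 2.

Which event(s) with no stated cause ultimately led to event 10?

event 32, event 6

Tracing upstream from event 10: event 10 ← event 11 ← event 32.
A separate upstream branch: event 10 ← event 6.
Each of those chain origins has no stated cause.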